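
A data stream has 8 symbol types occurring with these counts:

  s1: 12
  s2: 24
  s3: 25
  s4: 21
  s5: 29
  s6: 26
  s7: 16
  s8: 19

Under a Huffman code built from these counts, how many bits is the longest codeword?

Merge the two lowest-weight nodes at each step:
combine s1(12), s7(16) → 28
combine s8(19), s4(21) → 40
combine s2(24), s3(25) → 49
combine s6(26), 28 → 54
combine s5(29), 40 → 69
combine 49, 54 → 103
combine 69, 103 → 172
The first pair merged (s1, s7) ends up deepest, at depth 4.

4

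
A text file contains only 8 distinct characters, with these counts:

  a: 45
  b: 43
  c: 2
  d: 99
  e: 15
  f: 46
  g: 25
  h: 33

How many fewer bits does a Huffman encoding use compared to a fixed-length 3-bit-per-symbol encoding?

86

Fixed-length: 3 bits × 308 symbols = 924 bits.
Huffman merges:
merge c(2) and e(15): 17
merge 17 and g(25): 42
merge h(33) and 42: 75
merge b(43) and a(45): 88
merge f(46) and 75: 121
merge 88 and d(99): 187
merge 121 and 187: 308
Huffman total = 17 + 42 + 75 + 88 + 121 + 187 + 308 = 838 bits.
Saving = 924 − 838 = 86 bits.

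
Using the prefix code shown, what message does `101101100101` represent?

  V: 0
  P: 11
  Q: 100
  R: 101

Read left to right; each codeword is recognised as soon as it completes (prefix code):
  101→R | 101→R | 100→Q | 101→R
Decoded message: RRQR

RRQR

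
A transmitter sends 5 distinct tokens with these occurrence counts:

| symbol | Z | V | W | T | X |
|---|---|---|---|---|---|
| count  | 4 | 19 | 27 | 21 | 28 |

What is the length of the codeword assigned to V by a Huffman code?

Repeatedly merge the two smallest:
combine Z(4), V(19) → 23
combine T(21), 23 → 44
combine W(27), X(28) → 55
combine 44, 55 → 99
V's leaf is at depth 3, giving a 3-bit codeword.

3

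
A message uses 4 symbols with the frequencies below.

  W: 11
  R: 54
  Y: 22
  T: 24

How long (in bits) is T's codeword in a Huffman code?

Huffman merges, smallest pair first:
combine W(11), Y(22) → 33
combine T(24), 33 → 57
combine R(54), 57 → 111
T's leaf is at depth 2, giving a 2-bit codeword.

2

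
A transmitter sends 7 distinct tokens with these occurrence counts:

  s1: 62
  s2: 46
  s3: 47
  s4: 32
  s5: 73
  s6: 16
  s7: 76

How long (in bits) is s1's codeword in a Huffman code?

Huffman merges, smallest pair first:
merge s6(16) and s4(32): 48
merge s2(46) and s3(47): 93
merge 48 and s1(62): 110
merge s5(73) and s7(76): 149
merge 93 and 110: 203
merge 149 and 203: 352
s1 sits 3 levels below the root, so its codeword is 3 bits.

3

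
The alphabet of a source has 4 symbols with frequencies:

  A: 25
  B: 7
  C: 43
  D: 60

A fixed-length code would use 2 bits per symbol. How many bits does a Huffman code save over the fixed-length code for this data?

Fixed-length: 2 bits × 135 symbols = 270 bits.
Huffman merges:
merge B(7) and A(25): 32
merge 32 and C(43): 75
merge D(60) and 75: 135
Huffman total = 32 + 75 + 135 = 242 bits.
Saving = 270 − 242 = 28 bits.

28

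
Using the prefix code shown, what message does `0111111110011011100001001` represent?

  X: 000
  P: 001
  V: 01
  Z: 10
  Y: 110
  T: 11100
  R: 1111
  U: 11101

VRTYTPP

Read left to right; each codeword is recognised as soon as it completes (prefix code):
  01→V | 1111→R | 11100→T | 110→Y | 11100→T | 001→P | 001→P
Decoded message: VRTYTPP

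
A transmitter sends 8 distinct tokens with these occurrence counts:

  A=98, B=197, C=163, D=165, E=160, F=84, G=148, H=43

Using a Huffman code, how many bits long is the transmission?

Build the Huffman tree bottom-up:
combine H(43), F(84) → 127
combine A(98), 127 → 225
combine G(148), E(160) → 308
combine C(163), D(165) → 328
combine B(197), 225 → 422
combine 308, 328 → 636
combine 422, 636 → 1058
The encoded length is the sum of every internal node's weight: 127 + 225 + 308 + 328 + 422 + 636 + 1058 = 3104 bits.

3104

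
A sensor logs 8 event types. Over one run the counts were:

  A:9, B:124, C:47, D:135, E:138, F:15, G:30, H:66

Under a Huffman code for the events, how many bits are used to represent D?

2

Build the tree from the bottom:
merge A(9) and F(15): 24
merge 24 and G(30): 54
merge C(47) and 54: 101
merge H(66) and 101: 167
merge B(124) and D(135): 259
merge E(138) and 167: 305
merge 259 and 305: 564
D's leaf is at depth 2, giving a 2-bit codeword.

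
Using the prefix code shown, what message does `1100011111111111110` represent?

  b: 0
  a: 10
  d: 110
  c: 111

dbbcccca

Read left to right; each codeword is recognised as soon as it completes (prefix code):
  110→d | 0→b | 0→b | 111→c | 111→c | 111→c | 111→c | 10→a
Decoded message: dbbcccca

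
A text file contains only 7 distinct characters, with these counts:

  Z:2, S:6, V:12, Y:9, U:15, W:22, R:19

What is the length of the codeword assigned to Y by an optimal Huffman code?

3

Huffman merges, smallest pair first:
merge Z(2) and S(6): 8
merge 8 and Y(9): 17
merge V(12) and U(15): 27
merge 17 and R(19): 36
merge W(22) and 27: 49
merge 36 and 49: 85
Y sits 3 levels below the root, so its codeword is 3 bits.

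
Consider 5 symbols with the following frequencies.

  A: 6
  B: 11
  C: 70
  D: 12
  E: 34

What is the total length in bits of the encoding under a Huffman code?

242

Build the Huffman tree bottom-up:
merge A(6) and B(11): 17
merge D(12) and 17: 29
merge 29 and E(34): 63
merge 63 and C(70): 133
The encoded length is the sum of every internal node's weight: 17 + 29 + 63 + 133 = 242 bits.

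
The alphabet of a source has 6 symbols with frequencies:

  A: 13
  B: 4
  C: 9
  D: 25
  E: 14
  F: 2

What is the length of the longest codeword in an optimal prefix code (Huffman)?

Merge the two lowest-weight nodes at each step:
merge F(2) and B(4): 6
merge 6 and C(9): 15
merge A(13) and E(14): 27
merge 15 and D(25): 40
merge 27 and 40: 67
The rarest symbols sit at the bottom; the longest codeword is 4 bits.

4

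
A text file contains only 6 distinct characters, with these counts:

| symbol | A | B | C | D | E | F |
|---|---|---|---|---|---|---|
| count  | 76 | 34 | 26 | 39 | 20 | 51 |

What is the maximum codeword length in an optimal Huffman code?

3

Merge the two lowest-weight nodes at each step:
combine E(20), C(26) → 46
combine B(34), D(39) → 73
combine 46, F(51) → 97
combine 73, A(76) → 149
combine 97, 149 → 246
The first pair merged (E, C) ends up deepest, at depth 3.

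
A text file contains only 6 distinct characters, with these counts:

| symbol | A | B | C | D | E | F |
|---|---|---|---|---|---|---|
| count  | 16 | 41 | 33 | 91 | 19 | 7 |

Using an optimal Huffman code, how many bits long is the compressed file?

462

Build the Huffman tree bottom-up:
merge F(7) and A(16): 23
merge E(19) and 23: 42
merge C(33) and B(41): 74
merge 42 and 74: 116
merge D(91) and 116: 207
Each symbol's bit-cost is frequency × depth; summing gives 462 bits (equivalently 23 + 42 + 74 + 116 + 207).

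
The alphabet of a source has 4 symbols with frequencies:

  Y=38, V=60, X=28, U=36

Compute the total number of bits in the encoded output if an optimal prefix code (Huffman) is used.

Merge the two smallest weights repeatedly:
merge X(28) and U(36): 64
merge Y(38) and V(60): 98
merge 64 and 98: 162
Total encoded bits = sum of merged weights = 64 + 98 + 162 = 324.

324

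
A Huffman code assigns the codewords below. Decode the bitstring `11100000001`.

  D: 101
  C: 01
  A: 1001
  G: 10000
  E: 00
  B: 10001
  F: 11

FGEC

Read left to right; each codeword is recognised as soon as it completes (prefix code):
  11→F | 10000→G | 00→E | 01→C
Decoded message: FGEC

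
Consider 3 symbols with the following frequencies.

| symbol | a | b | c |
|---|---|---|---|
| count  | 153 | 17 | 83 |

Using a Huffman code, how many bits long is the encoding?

Greedily combine the two least-frequent nodes:
combine b(17), c(83) → 100
combine 100, a(153) → 253
The encoded length is the sum of every internal node's weight: 100 + 253 = 353 bits.

353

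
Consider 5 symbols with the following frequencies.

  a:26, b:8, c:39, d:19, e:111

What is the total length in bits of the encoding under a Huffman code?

Merge the two smallest weights repeatedly:
merge b(8) and d(19): 27
merge a(26) and 27: 53
merge c(39) and 53: 92
merge 92 and e(111): 203
Each symbol's bit-cost is frequency × depth; summing gives 375 bits (equivalently 27 + 53 + 92 + 203).

375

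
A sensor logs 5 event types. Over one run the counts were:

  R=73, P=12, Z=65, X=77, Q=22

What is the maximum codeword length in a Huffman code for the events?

3

Merge the two lowest-weight nodes at each step:
merge P(12) and Q(22): 34
merge 34 and Z(65): 99
merge R(73) and X(77): 150
merge 99 and 150: 249
Maximum depth reached is 3.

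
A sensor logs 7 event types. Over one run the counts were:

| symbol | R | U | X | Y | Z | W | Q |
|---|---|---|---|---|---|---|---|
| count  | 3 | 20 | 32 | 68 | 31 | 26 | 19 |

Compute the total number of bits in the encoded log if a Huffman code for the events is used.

519

Greedily combine the two least-frequent nodes:
R(3) + Q(19) → 22
U(20) + 22 → 42
W(26) + Z(31) → 57
X(32) + 42 → 74
57 + Y(68) → 125
74 + 125 → 199
Total encoded bits = sum of merged weights = 22 + 42 + 57 + 74 + 125 + 199 = 519.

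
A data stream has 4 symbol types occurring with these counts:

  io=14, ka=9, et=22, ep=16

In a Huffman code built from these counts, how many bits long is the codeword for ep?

2

Huffman merges, smallest pair first:
combine ka(9), io(14) → 23
combine ep(16), et(22) → 38
combine 23, 38 → 61
The subtree containing ep is merged 2 times, so code length = 2.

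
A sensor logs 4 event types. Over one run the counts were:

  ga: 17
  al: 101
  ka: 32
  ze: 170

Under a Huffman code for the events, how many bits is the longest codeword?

3

Merge the two lowest-weight nodes at each step:
merge ga(17) and ka(32): 49
merge 49 and al(101): 150
merge 150 and ze(170): 320
The first pair merged (ga, ka) ends up deepest, at depth 3.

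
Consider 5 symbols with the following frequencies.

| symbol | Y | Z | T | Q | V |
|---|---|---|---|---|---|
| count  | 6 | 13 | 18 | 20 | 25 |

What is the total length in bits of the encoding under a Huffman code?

183

Build the Huffman tree bottom-up:
merge Y(6) and Z(13): 19
merge T(18) and 19: 37
merge Q(20) and V(25): 45
merge 37 and 45: 82
Each symbol's bit-cost is frequency × depth; summing gives 183 bits (equivalently 19 + 37 + 45 + 82).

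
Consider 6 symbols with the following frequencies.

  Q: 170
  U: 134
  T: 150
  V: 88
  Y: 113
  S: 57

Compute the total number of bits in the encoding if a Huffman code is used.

1816

Build the Huffman tree bottom-up:
merge S(57) and V(88): 145
merge Y(113) and U(134): 247
merge 145 and T(150): 295
merge Q(170) and 247: 417
merge 295 and 417: 712
Each symbol's bit-cost is frequency × depth; summing gives 1816 bits (equivalently 145 + 247 + 295 + 417 + 712).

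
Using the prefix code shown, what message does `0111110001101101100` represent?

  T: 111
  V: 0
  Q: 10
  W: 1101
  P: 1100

Read left to right; each codeword is recognised as soon as it completes (prefix code):
  0→V | 111→T | 1100→P | 0→V | 1101→W | 10→Q | 1100→P
Decoded message: VTPVWQP

VTPVWQP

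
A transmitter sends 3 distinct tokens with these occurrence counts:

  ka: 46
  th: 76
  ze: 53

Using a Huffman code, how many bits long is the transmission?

274

Greedily combine the two least-frequent nodes:
merge ka(46) and ze(53): 99
merge th(76) and 99: 175
Each symbol's bit-cost is frequency × depth; summing gives 274 bits (equivalently 99 + 175).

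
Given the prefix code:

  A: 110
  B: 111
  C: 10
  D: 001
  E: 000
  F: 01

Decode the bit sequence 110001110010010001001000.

ADAFDECFE

Read left to right; each codeword is recognised as soon as it completes (prefix code):
  110→A | 001→D | 110→A | 01→F | 001→D | 000→E | 10→C | 01→F | 000→E
Decoded message: ADAFDECFE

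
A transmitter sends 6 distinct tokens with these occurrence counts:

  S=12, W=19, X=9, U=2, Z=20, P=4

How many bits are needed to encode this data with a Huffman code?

Merge the two smallest weights repeatedly:
U(2) + P(4) → 6
6 + X(9) → 15
S(12) + 15 → 27
W(19) + Z(20) → 39
27 + 39 → 66
Total encoded bits = sum of merged weights = 6 + 15 + 27 + 39 + 66 = 153.

153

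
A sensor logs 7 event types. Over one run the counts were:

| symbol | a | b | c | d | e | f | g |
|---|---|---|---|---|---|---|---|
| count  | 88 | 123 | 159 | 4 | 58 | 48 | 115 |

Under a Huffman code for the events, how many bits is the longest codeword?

Merge the two lowest-weight nodes at each step:
d(4) + f(48) → 52
52 + e(58) → 110
a(88) + 110 → 198
g(115) + b(123) → 238
c(159) + 198 → 357
238 + 357 → 595
Maximum depth reached is 5.

5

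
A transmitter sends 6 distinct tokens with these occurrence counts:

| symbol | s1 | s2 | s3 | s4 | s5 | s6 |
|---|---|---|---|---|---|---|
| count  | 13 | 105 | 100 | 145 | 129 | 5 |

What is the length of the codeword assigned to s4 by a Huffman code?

2

Huffman merges, smallest pair first:
merge s6(5) and s1(13): 18
merge 18 and s3(100): 118
merge s2(105) and 118: 223
merge s5(129) and s4(145): 274
merge 223 and 274: 497
The subtree containing s4 is merged 2 times, so code length = 2.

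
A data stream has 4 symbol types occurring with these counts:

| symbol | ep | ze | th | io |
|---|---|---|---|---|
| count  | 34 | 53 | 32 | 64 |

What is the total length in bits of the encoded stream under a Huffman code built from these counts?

366

Build the Huffman tree bottom-up:
combine th(32), ep(34) → 66
combine ze(53), io(64) → 117
combine 66, 117 → 183
Each symbol's bit-cost is frequency × depth; summing gives 366 bits (equivalently 66 + 117 + 183).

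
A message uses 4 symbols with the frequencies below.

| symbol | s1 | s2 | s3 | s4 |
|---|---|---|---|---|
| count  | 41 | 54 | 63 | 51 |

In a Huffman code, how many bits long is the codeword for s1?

2

Build the tree from the bottom:
s1(41) + s4(51) → 92
s2(54) + s3(63) → 117
92 + 117 → 209
s1's leaf is at depth 2, giving a 2-bit codeword.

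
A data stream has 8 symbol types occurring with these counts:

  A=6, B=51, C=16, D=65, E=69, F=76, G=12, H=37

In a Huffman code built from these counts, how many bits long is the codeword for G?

5

Build the tree from the bottom:
A(6) + G(12) → 18
C(16) + 18 → 34
34 + H(37) → 71
B(51) + D(65) → 116
E(69) + 71 → 140
F(76) + 116 → 192
140 + 192 → 332
G's leaf is at depth 5, giving a 5-bit codeword.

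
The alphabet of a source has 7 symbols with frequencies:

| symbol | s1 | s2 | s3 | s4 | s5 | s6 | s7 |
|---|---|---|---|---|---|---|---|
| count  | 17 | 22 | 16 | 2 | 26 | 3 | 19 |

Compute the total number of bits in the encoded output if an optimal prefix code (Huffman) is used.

272

Greedily combine the two least-frequent nodes:
merge s4(2) and s6(3): 5
merge 5 and s3(16): 21
merge s1(17) and s7(19): 36
merge 21 and s2(22): 43
merge s5(26) and 36: 62
merge 43 and 62: 105
Total encoded bits = sum of merged weights = 5 + 21 + 36 + 43 + 62 + 105 = 272.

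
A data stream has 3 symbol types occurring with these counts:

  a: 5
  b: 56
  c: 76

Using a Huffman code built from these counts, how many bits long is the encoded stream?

198

Build the Huffman tree bottom-up:
merge a(5) and b(56): 61
merge 61 and c(76): 137
Each symbol's bit-cost is frequency × depth; summing gives 198 bits (equivalently 61 + 137).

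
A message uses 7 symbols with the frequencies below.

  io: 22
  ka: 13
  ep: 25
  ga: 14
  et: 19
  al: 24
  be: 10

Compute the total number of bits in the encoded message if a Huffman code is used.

355

Build the Huffman tree bottom-up:
merge be(10) and ka(13): 23
merge ga(14) and et(19): 33
merge io(22) and 23: 45
merge al(24) and ep(25): 49
merge 33 and 45: 78
merge 49 and 78: 127
Total encoded bits = sum of merged weights = 23 + 33 + 45 + 49 + 78 + 127 = 355.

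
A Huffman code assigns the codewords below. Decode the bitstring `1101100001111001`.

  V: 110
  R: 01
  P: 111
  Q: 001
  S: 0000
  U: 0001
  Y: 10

VVUPQ

Read left to right; each codeword is recognised as soon as it completes (prefix code):
  110→V | 110→V | 0001→U | 111→P | 001→Q
Decoded message: VVUPQ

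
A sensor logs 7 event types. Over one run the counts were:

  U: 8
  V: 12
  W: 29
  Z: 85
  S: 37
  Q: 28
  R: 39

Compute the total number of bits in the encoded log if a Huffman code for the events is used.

610

Greedily combine the two least-frequent nodes:
merge U(8) and V(12): 20
merge 20 and Q(28): 48
merge W(29) and S(37): 66
merge R(39) and 48: 87
merge 66 and Z(85): 151
merge 87 and 151: 238
The encoded length is the sum of every internal node's weight: 20 + 48 + 66 + 87 + 151 + 238 = 610 bits.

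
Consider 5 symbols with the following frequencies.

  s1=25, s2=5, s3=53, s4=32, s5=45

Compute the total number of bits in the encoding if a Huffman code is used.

Greedily combine the two least-frequent nodes:
merge s2(5) and s1(25): 30
merge 30 and s4(32): 62
merge s5(45) and s3(53): 98
merge 62 and 98: 160
Each symbol's bit-cost is frequency × depth; summing gives 350 bits (equivalently 30 + 62 + 98 + 160).

350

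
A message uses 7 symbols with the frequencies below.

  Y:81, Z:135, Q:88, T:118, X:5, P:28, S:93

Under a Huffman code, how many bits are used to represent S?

3

Repeatedly merge the two smallest:
X(5) + P(28) → 33
33 + Y(81) → 114
Q(88) + S(93) → 181
114 + T(118) → 232
Z(135) + 181 → 316
232 + 316 → 548
The subtree containing S is merged 3 times, so code length = 3.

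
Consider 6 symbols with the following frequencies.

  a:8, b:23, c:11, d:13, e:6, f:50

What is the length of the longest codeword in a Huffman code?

4

Merge the two lowest-weight nodes at each step:
merge e(6) and a(8): 14
merge c(11) and d(13): 24
merge 14 and b(23): 37
merge 24 and 37: 61
merge f(50) and 61: 111
Maximum depth reached is 4.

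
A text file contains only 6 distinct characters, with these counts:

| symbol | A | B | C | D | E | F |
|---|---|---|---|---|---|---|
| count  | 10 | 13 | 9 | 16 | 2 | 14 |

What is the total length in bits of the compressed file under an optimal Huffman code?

160

Build the Huffman tree bottom-up:
combine E(2), C(9) → 11
combine A(10), 11 → 21
combine B(13), F(14) → 27
combine D(16), 21 → 37
combine 27, 37 → 64
Each symbol's bit-cost is frequency × depth; summing gives 160 bits (equivalently 11 + 21 + 27 + 37 + 64).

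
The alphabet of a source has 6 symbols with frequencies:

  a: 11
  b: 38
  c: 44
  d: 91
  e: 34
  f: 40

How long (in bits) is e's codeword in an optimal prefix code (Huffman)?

4

Build the tree from the bottom:
combine a(11), e(34) → 45
combine b(38), f(40) → 78
combine c(44), 45 → 89
combine 78, 89 → 167
combine d(91), 167 → 258
e sits 4 levels below the root, so its codeword is 4 bits.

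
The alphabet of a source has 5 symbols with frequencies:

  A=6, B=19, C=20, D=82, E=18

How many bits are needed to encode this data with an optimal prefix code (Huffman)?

Greedily combine the two least-frequent nodes:
A(6) + E(18) → 24
B(19) + C(20) → 39
24 + 39 → 63
63 + D(82) → 145
The encoded length is the sum of every internal node's weight: 24 + 39 + 63 + 145 = 271 bits.

271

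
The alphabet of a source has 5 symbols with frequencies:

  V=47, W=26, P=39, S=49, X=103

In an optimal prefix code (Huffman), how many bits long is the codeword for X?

1

Repeatedly merge the two smallest:
W(26) + P(39) → 65
V(47) + S(49) → 96
65 + 96 → 161
X(103) + 161 → 264
X is a child of the root — depth 1, so its codeword is a single bit.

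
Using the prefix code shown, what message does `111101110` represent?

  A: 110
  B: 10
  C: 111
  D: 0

CBCD

Read left to right; each codeword is recognised as soon as it completes (prefix code):
  111→C | 10→B | 111→C | 0→D
Decoded message: CBCD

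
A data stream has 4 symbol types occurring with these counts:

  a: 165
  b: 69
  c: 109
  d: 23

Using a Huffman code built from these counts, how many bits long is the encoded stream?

Greedily combine the two least-frequent nodes:
merge d(23) and b(69): 92
merge 92 and c(109): 201
merge a(165) and 201: 366
Each symbol's bit-cost is frequency × depth; summing gives 659 bits (equivalently 92 + 201 + 366).

659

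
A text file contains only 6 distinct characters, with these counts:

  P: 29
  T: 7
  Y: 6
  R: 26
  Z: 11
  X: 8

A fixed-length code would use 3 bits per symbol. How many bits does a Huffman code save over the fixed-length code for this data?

55

Fixed-length: 3 bits × 87 symbols = 261 bits.
Huffman merges:
combine Y(6), T(7) → 13
combine X(8), Z(11) → 19
combine 13, 19 → 32
combine R(26), P(29) → 55
combine 32, 55 → 87
Huffman total = 13 + 19 + 32 + 55 + 87 = 206 bits.
Saving = 261 − 206 = 55 bits.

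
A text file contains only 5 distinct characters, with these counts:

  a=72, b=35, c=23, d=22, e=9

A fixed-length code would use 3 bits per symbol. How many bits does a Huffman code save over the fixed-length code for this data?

Fixed-length: 3 bits × 161 symbols = 483 bits.
Huffman merges:
combine e(9), d(22) → 31
combine c(23), 31 → 54
combine b(35), 54 → 89
combine a(72), 89 → 161
Huffman total = 31 + 54 + 89 + 161 = 335 bits.
Saving = 483 − 335 = 148 bits.

148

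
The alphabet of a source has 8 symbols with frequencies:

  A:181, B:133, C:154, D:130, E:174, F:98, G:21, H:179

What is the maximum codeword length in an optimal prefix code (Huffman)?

4

Merge the two lowest-weight nodes at each step:
merge G(21) and F(98): 119
merge 119 and D(130): 249
merge B(133) and C(154): 287
merge E(174) and H(179): 353
merge A(181) and 249: 430
merge 287 and 353: 640
merge 430 and 640: 1070
The rarest symbols sit at the bottom; the longest codeword is 4 bits.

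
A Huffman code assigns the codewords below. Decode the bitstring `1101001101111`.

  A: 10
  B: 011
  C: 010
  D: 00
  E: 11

ECBBE

Read left to right; each codeword is recognised as soon as it completes (prefix code):
  11→E | 010→C | 011→B | 011→B | 11→E
Decoded message: ECBBE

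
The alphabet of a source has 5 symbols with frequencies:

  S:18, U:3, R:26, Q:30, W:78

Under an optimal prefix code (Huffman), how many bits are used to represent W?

Repeatedly merge the two smallest:
U(3) + S(18) → 21
21 + R(26) → 47
Q(30) + 47 → 77
77 + W(78) → 155
W is a child of the root — depth 1, so its codeword is a single bit.

1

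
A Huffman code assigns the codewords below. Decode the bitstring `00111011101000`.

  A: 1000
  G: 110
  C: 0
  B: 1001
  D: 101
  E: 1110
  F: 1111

Read left to right; each codeword is recognised as soon as it completes (prefix code):
  0→C | 0→C | 1110→E | 1110→E | 1000→A
Decoded message: CCEEA

CCEEA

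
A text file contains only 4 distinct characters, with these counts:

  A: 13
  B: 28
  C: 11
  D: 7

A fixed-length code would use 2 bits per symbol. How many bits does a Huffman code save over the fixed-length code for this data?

10

Fixed-length: 2 bits × 59 symbols = 118 bits.
Huffman merges:
merge D(7) and C(11): 18
merge A(13) and 18: 31
merge B(28) and 31: 59
Huffman total = 18 + 31 + 59 = 108 bits.
Saving = 118 − 108 = 10 bits.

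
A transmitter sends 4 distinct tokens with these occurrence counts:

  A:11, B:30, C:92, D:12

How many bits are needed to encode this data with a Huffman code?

Greedily combine the two least-frequent nodes:
combine A(11), D(12) → 23
combine 23, B(30) → 53
combine 53, C(92) → 145
Total encoded bits = sum of merged weights = 23 + 53 + 145 = 221.

221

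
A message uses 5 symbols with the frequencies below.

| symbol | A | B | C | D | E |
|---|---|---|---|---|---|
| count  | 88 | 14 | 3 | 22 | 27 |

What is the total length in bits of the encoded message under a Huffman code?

Build the Huffman tree bottom-up:
C(3) + B(14) → 17
17 + D(22) → 39
E(27) + 39 → 66
66 + A(88) → 154
Total encoded bits = sum of merged weights = 17 + 39 + 66 + 154 = 276.

276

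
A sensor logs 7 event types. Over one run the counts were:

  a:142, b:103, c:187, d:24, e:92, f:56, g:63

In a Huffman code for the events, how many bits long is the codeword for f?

Build the tree from the bottom:
merge d(24) and f(56): 80
merge g(63) and 80: 143
merge e(92) and b(103): 195
merge a(142) and 143: 285
merge c(187) and 195: 382
merge 285 and 382: 667
The subtree containing f is merged 4 times, so code length = 4.

4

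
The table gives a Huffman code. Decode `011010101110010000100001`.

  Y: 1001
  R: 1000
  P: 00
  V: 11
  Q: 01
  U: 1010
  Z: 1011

Read left to right; each codeword is recognised as soon as it completes (prefix code):
  01→Q | 1010→U | 1011→Z | 1001→Y | 00→P | 00→P | 1000→R | 01→Q
Decoded message: QUZYPPRQ

QUZYPPRQ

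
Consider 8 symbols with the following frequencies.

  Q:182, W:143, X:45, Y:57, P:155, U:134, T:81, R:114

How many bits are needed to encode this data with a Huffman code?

2653

Build the Huffman tree bottom-up:
merge X(45) and Y(57): 102
merge T(81) and 102: 183
merge R(114) and U(134): 248
merge W(143) and P(155): 298
merge Q(182) and 183: 365
merge 248 and 298: 546
merge 365 and 546: 911
Each symbol's bit-cost is frequency × depth; summing gives 2653 bits (equivalently 102 + 183 + 248 + 298 + 365 + 546 + 911).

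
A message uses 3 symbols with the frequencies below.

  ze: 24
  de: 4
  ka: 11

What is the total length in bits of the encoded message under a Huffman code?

Build the Huffman tree bottom-up:
merge de(4) and ka(11): 15
merge 15 and ze(24): 39
Total encoded bits = sum of merged weights = 15 + 39 = 54.

54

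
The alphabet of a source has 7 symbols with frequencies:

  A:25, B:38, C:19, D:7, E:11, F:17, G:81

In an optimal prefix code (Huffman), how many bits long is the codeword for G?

1

Repeatedly merge the two smallest:
combine D(7), E(11) → 18
combine F(17), 18 → 35
combine C(19), A(25) → 44
combine 35, B(38) → 73
combine 44, 73 → 117
combine G(81), 117 → 198
G sits one level below the root: a 1-bit codeword.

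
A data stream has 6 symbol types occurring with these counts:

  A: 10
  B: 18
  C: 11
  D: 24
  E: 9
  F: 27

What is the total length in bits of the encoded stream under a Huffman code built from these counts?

Build the Huffman tree bottom-up:
E(9) + A(10) → 19
C(11) + B(18) → 29
19 + D(24) → 43
F(27) + 29 → 56
43 + 56 → 99
Each symbol's bit-cost is frequency × depth; summing gives 246 bits (equivalently 19 + 29 + 43 + 56 + 99).

246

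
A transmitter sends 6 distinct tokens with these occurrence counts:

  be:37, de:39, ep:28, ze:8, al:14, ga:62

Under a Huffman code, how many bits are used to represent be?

Huffman merges, smallest pair first:
merge ze(8) and al(14): 22
merge 22 and ep(28): 50
merge be(37) and de(39): 76
merge 50 and ga(62): 112
merge 76 and 112: 188
The subtree containing be is merged 2 times, so code length = 2.

2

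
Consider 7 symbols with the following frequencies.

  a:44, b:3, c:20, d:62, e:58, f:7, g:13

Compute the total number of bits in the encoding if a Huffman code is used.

490

Merge the two smallest weights repeatedly:
combine b(3), f(7) → 10
combine 10, g(13) → 23
combine c(20), 23 → 43
combine 43, a(44) → 87
combine e(58), d(62) → 120
combine 87, 120 → 207
Each symbol's bit-cost is frequency × depth; summing gives 490 bits (equivalently 10 + 23 + 43 + 87 + 120 + 207).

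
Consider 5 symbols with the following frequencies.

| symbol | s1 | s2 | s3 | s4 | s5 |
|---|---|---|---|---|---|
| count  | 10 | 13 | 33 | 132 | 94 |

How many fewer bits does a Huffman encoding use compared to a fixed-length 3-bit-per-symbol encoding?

Fixed-length: 3 bits × 282 symbols = 846 bits.
Huffman merges:
combine s1(10), s2(13) → 23
combine 23, s3(33) → 56
combine 56, s5(94) → 150
combine s4(132), 150 → 282
Huffman total = 23 + 56 + 150 + 282 = 511 bits.
Saving = 846 − 511 = 335 bits.

335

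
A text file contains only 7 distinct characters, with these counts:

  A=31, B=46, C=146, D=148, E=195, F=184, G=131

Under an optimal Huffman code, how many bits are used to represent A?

Repeatedly merge the two smallest:
A(31) + B(46) → 77
77 + G(131) → 208
C(146) + D(148) → 294
F(184) + E(195) → 379
208 + 294 → 502
379 + 502 → 881
A sits 4 levels below the root, so its codeword is 4 bits.

4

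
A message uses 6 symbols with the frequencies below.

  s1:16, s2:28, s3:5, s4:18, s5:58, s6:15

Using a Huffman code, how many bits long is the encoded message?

324

Build the Huffman tree bottom-up:
combine s3(5), s6(15) → 20
combine s1(16), s4(18) → 34
combine 20, s2(28) → 48
combine 34, 48 → 82
combine s5(58), 82 → 140
The encoded length is the sum of every internal node's weight: 20 + 34 + 48 + 82 + 140 = 324 bits.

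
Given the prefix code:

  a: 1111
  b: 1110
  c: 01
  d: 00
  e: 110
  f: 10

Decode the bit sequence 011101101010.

Read left to right; each codeword is recognised as soon as it completes (prefix code):
  01→c | 110→e | 110→e | 10→f | 10→f
Decoded message: ceeff

ceeff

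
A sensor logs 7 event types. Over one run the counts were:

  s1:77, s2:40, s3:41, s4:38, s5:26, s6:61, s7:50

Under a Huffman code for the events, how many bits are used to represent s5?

3

Repeatedly merge the two smallest:
merge s5(26) and s4(38): 64
merge s2(40) and s3(41): 81
merge s7(50) and s6(61): 111
merge 64 and s1(77): 141
merge 81 and 111: 192
merge 141 and 192: 333
The subtree containing s5 is merged 3 times, so code length = 3.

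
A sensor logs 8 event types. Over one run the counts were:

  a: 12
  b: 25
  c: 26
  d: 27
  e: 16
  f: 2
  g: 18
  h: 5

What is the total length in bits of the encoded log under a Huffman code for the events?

Merge the two smallest weights repeatedly:
combine f(2), h(5) → 7
combine 7, a(12) → 19
combine e(16), g(18) → 34
combine 19, b(25) → 44
combine c(26), d(27) → 53
combine 34, 44 → 78
combine 53, 78 → 131
Total encoded bits = sum of merged weights = 7 + 19 + 34 + 44 + 53 + 78 + 131 = 366.

366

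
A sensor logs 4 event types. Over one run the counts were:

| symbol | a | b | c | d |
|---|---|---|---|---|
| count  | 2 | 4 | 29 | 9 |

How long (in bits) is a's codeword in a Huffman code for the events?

3

Huffman merges, smallest pair first:
a(2) + b(4) → 6
6 + d(9) → 15
15 + c(29) → 44
a's leaf is at depth 3, giving a 3-bit codeword.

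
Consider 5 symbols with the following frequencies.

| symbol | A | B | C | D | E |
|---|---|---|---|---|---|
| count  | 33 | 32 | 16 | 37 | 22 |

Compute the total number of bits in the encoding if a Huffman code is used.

Greedily combine the two least-frequent nodes:
merge C(16) and E(22): 38
merge B(32) and A(33): 65
merge D(37) and 38: 75
merge 65 and 75: 140
Total encoded bits = sum of merged weights = 38 + 65 + 75 + 140 = 318.

318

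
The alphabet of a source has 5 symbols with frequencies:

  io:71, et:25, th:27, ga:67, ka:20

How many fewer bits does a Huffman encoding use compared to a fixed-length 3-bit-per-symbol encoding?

Fixed-length: 3 bits × 210 symbols = 630 bits.
Huffman merges:
ka(20) + et(25) → 45
th(27) + 45 → 72
ga(67) + io(71) → 138
72 + 138 → 210
Huffman total = 45 + 72 + 138 + 210 = 465 bits.
Saving = 630 − 465 = 165 bits.

165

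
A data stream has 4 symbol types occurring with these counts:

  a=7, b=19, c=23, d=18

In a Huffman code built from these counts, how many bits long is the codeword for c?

2

Huffman merges, smallest pair first:
merge a(7) and d(18): 25
merge b(19) and c(23): 42
merge 25 and 42: 67
c's leaf is at depth 2, giving a 2-bit codeword.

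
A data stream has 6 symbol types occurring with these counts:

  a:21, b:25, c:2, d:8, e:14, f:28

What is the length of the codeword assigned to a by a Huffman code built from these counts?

Build the tree from the bottom:
merge c(2) and d(8): 10
merge 10 and e(14): 24
merge a(21) and 24: 45
merge b(25) and f(28): 53
merge 45 and 53: 98
a's leaf is at depth 2, giving a 2-bit codeword.

2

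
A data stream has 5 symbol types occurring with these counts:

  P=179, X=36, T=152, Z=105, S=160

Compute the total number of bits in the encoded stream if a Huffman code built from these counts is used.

1405

Merge the two smallest weights repeatedly:
X(36) + Z(105) → 141
141 + T(152) → 293
S(160) + P(179) → 339
293 + 339 → 632
Each symbol's bit-cost is frequency × depth; summing gives 1405 bits (equivalently 141 + 293 + 339 + 632).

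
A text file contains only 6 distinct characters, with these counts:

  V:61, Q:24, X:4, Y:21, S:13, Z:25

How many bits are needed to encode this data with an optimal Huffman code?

Merge the two smallest weights repeatedly:
merge X(4) and S(13): 17
merge 17 and Y(21): 38
merge Q(24) and Z(25): 49
merge 38 and 49: 87
merge V(61) and 87: 148
Each symbol's bit-cost is frequency × depth; summing gives 339 bits (equivalently 17 + 38 + 49 + 87 + 148).

339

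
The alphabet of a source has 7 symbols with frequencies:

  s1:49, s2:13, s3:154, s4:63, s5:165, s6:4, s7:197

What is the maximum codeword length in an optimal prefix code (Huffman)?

Merge the two lowest-weight nodes at each step:
combine s6(4), s2(13) → 17
combine 17, s1(49) → 66
combine s4(63), 66 → 129
combine 129, s3(154) → 283
combine s5(165), s7(197) → 362
combine 283, 362 → 645
The first pair merged (s6, s2) ends up deepest, at depth 5.

5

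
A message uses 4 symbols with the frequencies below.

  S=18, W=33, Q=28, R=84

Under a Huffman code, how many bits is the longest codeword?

Merge the two lowest-weight nodes at each step:
merge S(18) and Q(28): 46
merge W(33) and 46: 79
merge 79 and R(84): 163
Maximum depth reached is 3.

3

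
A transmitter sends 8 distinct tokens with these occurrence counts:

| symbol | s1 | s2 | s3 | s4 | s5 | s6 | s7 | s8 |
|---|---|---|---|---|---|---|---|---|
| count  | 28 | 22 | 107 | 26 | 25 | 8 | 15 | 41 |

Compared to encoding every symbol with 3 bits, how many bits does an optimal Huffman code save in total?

95

Fixed-length: 3 bits × 272 symbols = 816 bits.
Huffman merges:
combine s6(8), s7(15) → 23
combine s2(22), 23 → 45
combine s5(25), s4(26) → 51
combine s1(28), s8(41) → 69
combine 45, 51 → 96
combine 69, 96 → 165
combine s3(107), 165 → 272
Huffman total = 23 + 45 + 51 + 69 + 96 + 165 + 272 = 721 bits.
Saving = 816 − 721 = 95 bits.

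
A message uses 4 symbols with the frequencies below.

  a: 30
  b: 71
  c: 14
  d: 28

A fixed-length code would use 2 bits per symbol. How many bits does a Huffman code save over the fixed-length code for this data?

Fixed-length: 2 bits × 143 symbols = 286 bits.
Huffman merges:
c(14) + d(28) → 42
a(30) + 42 → 72
b(71) + 72 → 143
Huffman total = 42 + 72 + 143 = 257 bits.
Saving = 286 − 257 = 29 bits.

29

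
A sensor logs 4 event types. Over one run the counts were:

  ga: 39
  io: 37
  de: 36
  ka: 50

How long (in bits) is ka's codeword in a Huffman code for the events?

Repeatedly merge the two smallest:
combine de(36), io(37) → 73
combine ga(39), ka(50) → 89
combine 73, 89 → 162
ka's leaf is at depth 2, giving a 2-bit codeword.

2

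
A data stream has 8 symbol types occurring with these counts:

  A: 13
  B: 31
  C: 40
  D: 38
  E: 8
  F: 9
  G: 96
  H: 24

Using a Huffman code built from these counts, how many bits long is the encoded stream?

Greedily combine the two least-frequent nodes:
E(8) + F(9) → 17
A(13) + 17 → 30
H(24) + 30 → 54
B(31) + D(38) → 69
C(40) + 54 → 94
69 + 94 → 163
G(96) + 163 → 259
Total encoded bits = sum of merged weights = 17 + 30 + 54 + 69 + 94 + 163 + 259 = 686.

686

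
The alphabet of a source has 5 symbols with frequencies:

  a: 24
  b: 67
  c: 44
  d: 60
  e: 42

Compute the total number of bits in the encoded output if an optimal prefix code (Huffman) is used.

Greedily combine the two least-frequent nodes:
combine a(24), e(42) → 66
combine c(44), d(60) → 104
combine 66, b(67) → 133
combine 104, 133 → 237
The encoded length is the sum of every internal node's weight: 66 + 104 + 133 + 237 = 540 bits.

540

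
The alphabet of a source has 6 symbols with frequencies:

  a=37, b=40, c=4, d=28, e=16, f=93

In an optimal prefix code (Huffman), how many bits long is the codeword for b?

3

Huffman merges, smallest pair first:
c(4) + e(16) → 20
20 + d(28) → 48
a(37) + b(40) → 77
48 + 77 → 125
f(93) + 125 → 218
b sits 3 levels below the root, so its codeword is 3 bits.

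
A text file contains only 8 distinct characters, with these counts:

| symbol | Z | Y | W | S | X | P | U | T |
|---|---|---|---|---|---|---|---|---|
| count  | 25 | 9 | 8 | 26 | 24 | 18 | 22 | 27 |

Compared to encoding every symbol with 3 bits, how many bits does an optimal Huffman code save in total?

10

Fixed-length: 3 bits × 159 symbols = 477 bits.
Huffman merges:
merge W(8) and Y(9): 17
merge 17 and P(18): 35
merge U(22) and X(24): 46
merge Z(25) and S(26): 51
merge T(27) and 35: 62
merge 46 and 51: 97
merge 62 and 97: 159
Huffman total = 17 + 35 + 46 + 51 + 62 + 97 + 159 = 467 bits.
Saving = 477 − 467 = 10 bits.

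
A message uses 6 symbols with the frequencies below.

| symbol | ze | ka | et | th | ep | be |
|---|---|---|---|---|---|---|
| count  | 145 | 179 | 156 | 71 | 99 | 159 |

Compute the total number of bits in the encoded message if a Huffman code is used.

2089

Build the Huffman tree bottom-up:
combine th(71), ep(99) → 170
combine ze(145), et(156) → 301
combine be(159), 170 → 329
combine ka(179), 301 → 480
combine 329, 480 → 809
Total encoded bits = sum of merged weights = 170 + 301 + 329 + 480 + 809 = 2089.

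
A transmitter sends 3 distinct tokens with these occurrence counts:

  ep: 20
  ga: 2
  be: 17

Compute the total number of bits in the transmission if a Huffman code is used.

58

Merge the two smallest weights repeatedly:
merge ga(2) and be(17): 19
merge 19 and ep(20): 39
The encoded length is the sum of every internal node's weight: 19 + 39 = 58 bits.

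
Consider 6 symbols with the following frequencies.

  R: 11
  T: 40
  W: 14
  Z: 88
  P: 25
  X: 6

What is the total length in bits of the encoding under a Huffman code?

Merge the two smallest weights repeatedly:
X(6) + R(11) → 17
W(14) + 17 → 31
P(25) + 31 → 56
T(40) + 56 → 96
Z(88) + 96 → 184
Each symbol's bit-cost is frequency × depth; summing gives 384 bits (equivalently 17 + 31 + 56 + 96 + 184).

384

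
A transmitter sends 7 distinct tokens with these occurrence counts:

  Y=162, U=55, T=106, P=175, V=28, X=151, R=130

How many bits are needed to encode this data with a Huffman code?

Greedily combine the two least-frequent nodes:
combine V(28), U(55) → 83
combine 83, T(106) → 189
combine R(130), X(151) → 281
combine Y(162), P(175) → 337
combine 189, 281 → 470
combine 337, 470 → 807
Each symbol's bit-cost is frequency × depth; summing gives 2167 bits (equivalently 83 + 189 + 281 + 337 + 470 + 807).

2167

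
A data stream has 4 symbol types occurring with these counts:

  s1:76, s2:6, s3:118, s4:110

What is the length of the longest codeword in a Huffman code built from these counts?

3

Merge the two lowest-weight nodes at each step:
merge s2(6) and s1(76): 82
merge 82 and s4(110): 192
merge s3(118) and 192: 310
Maximum depth reached is 3.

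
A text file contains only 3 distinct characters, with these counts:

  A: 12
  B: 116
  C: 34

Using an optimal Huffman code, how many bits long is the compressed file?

Greedily combine the two least-frequent nodes:
A(12) + C(34) → 46
46 + B(116) → 162
Each symbol's bit-cost is frequency × depth; summing gives 208 bits (equivalently 46 + 162).

208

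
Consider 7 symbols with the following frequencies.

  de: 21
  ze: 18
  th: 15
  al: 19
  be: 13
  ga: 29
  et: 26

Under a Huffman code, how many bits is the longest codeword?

Merge the two lowest-weight nodes at each step:
combine be(13), th(15) → 28
combine ze(18), al(19) → 37
combine de(21), et(26) → 47
combine 28, ga(29) → 57
combine 37, 47 → 84
combine 57, 84 → 141
Maximum depth reached is 3.

3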